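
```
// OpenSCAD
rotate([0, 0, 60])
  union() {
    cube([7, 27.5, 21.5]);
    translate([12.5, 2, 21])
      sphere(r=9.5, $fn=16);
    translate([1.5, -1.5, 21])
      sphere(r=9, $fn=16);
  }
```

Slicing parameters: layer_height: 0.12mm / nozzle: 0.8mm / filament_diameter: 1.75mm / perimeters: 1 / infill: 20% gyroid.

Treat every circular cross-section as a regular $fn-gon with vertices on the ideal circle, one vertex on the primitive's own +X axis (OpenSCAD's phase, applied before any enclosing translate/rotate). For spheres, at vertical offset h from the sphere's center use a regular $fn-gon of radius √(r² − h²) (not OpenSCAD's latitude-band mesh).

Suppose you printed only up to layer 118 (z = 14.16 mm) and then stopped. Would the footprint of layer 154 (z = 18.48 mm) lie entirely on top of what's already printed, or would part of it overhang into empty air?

Compare the two slices. At z = 14.16: the cube (footprint 7×27.5) is included at this height (area 192.50 mm²); the r=9.5 sphere at (12.5, 2) slices to a regular 16-gon of circumradius 6.593 (√(r²−h²) with h=6.84 from center) (area = (16/2)·6.593²·sin(360°/16) = 133.06 mm²); the sphere at (1.5, -1.5): section is a regular 16-gon, circumradius = √(r²−h²) = √(9²−6.84²) = 5.849 (area = (16/2)·5.849²·sin(360°/16) = 104.75 mm²); Merging all regions: the regions partially overlap — summed areas 430.31 mm² minus the doubly-counted overlap 29.05 mm² gives 401.26 mm² — area = 401.26 mm²; (whole slice rotated 60° about Z — lengths, areas and connectivity unchanged). At z = 18.48: the cube (footprint 7×27.5) is included at this height (area 192.50 mm²); the sphere at (12.5, 2): section is a regular 16-gon, circumradius = √(r²−h²) = √(9.5²−2.52²) = 9.160 (area = (16/2)·9.160²·sin(360°/16) = 256.86 mm²); the r=9 sphere at (1.5, -1.5) slices to a regular 16-gon of circumradius 8.640 (√(r²−h²) with h=2.52 from center) (area = (16/2)·8.640²·sin(360°/16) = 228.54 mm²); Combining (union): the regions partially overlap — summed areas 677.89 mm² minus the doubly-counted overlap 106.17 mm² gives 571.72 mm² — area = 571.72 mm²; (rotated 60° about Z; rotation is an isometry so areas/perimeters/island counts are preserved). Checking containment: at z = 18.48 the cross-section extends beyond the z = 14.16 cross-section by about 170.46 mm².

part overhangs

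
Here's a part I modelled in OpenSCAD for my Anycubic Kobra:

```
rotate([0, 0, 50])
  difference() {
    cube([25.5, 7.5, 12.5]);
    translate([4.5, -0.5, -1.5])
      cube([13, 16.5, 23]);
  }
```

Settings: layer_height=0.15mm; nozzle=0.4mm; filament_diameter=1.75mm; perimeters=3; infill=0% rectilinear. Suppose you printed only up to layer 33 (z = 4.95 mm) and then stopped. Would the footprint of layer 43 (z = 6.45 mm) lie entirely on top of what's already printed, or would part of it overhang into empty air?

entirely on top

Compare the two slices. At z = 4.95: the cube (footprint 25.5×7.5) is included at this height (area 191.25 mm²); the cube at (4.5, -0.5) is present — its section is the full 13×16.5 rectangle (area 214.50 mm²); Taking the first minus the rest: starting from the 25.5×7.5 cube (191.25 mm²), the 13×16.5 cube at (4.5, -0.5) partially overlaps it — only the 97.50 mm² overlap (of its 214.50 mm²) is removed, clipping the outline — area = 93.75 mm²; (whole slice rotated 50° about Z — lengths, areas and connectivity unchanged). At z = 6.45: the cube is present — its section is the full 25.5×7.5 rectangle (area 191.25 mm²); the cube at (4.5, -0.5) (footprint 13×16.5) is included at this height (area 214.50 mm²); Subtracting the remaining from the first: starting from the 25.5×7.5 cube (191.25 mm²), the 13×16.5 cube at (4.5, -0.5) partially overlaps it — only the 97.50 mm² overlap (of its 214.50 mm²) is removed, clipping the outline — area = 93.75 mm²; (whole slice rotated 50° about Z — lengths, areas and connectivity unchanged). Checking containment: the cross-section at z = 6.45 is a subset of the cross-section at z = 4.95.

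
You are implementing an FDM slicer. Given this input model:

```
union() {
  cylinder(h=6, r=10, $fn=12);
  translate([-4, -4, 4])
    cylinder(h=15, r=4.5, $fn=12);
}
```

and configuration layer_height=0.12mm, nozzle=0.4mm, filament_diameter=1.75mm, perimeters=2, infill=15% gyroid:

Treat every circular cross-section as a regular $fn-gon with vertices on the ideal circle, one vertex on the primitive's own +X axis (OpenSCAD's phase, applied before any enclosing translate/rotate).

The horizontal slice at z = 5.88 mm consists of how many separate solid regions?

At z = 5.88 mm: the r=10 cylinder contributes a regular 12-gon of circumradius 10; the cylinder at (-4, -4): section is a regular 12-gon, circumradius r=4.5; Combining (union): the regions partially overlap (shared area 59.74 mm²), so overlapping operands fuse into one piece — 1 connected region. The result has 1 disconnected region.

1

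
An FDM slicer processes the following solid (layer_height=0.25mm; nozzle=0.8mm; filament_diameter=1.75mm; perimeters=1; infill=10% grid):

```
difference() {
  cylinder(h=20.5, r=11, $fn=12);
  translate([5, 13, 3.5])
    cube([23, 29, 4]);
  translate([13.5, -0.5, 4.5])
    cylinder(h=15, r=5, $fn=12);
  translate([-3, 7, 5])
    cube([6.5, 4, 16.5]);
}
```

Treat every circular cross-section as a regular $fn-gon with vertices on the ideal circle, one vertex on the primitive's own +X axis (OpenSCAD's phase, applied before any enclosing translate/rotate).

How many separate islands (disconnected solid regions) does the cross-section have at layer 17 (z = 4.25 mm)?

At z = 4.25 mm: the r=11 cylinder gives a regular 12-gon of circumradius 11 (constant along its height); the cube at (5, 13) is present — its section is the full 23×29 rectangle; the cylinder at (13.5, -0.5) does not reach this height (z outside [4.5, 19.5]); the cube at (-3, 7) does not reach this height (z outside [5, 21.5]); After the difference (first − rest): starting from the r=11 cylinder, the 23×29 cube at (5, 13) misses the remaining region (no effect) — 1 connected region. Overall, the cross-section is a single solid region. Island count = 1.

1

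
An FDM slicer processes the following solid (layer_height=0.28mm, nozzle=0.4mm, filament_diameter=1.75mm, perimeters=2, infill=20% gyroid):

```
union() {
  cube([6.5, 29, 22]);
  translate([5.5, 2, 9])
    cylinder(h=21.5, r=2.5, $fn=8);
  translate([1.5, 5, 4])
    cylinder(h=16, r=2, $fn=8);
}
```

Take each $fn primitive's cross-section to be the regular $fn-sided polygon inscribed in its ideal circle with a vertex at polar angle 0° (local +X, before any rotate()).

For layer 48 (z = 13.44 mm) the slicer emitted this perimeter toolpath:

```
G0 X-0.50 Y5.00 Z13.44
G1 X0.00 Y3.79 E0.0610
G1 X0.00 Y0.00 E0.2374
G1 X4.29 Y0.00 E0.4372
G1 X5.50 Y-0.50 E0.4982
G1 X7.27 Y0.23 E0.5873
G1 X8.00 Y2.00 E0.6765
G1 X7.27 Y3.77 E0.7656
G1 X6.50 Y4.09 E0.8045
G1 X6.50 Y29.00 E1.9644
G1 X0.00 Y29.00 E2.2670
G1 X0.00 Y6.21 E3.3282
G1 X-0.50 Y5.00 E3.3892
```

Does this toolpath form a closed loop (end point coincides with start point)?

yes

Start point (G0): (-0.50, 5.00). End point (last G1): the path returns to the start — closed.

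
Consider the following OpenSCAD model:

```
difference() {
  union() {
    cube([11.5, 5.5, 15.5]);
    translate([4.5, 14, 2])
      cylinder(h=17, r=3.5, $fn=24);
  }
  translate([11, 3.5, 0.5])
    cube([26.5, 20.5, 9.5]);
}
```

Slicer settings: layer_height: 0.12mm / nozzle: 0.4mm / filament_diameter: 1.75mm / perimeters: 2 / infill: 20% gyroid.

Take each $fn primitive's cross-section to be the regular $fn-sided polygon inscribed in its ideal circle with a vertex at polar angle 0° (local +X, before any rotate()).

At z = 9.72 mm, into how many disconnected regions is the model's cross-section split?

At z = 9.72 mm: the cube is present — its section is the full 11.5×5.5 rectangle; the cylinder at (4.5, 14): section is a regular 24-gon, circumradius r=3.5; Taking the union: the 2 present regions are separate (no shared area or edge), so areas and boundary lengths simply add and each stays a separate island — 2 connected regions; the cube at (11, 3.5) is present — its section is the full 26.5×20.5 rectangle; Taking the first minus the rest: starting from the result so far, the 26.5×20.5 cube at (11, 3.5) partially overlaps it — only the 1.00 mm² overlap (of its 543.25 mm²) is removed, clipping the outline — 2 connected regions. The result has 2 disconnected regions.

2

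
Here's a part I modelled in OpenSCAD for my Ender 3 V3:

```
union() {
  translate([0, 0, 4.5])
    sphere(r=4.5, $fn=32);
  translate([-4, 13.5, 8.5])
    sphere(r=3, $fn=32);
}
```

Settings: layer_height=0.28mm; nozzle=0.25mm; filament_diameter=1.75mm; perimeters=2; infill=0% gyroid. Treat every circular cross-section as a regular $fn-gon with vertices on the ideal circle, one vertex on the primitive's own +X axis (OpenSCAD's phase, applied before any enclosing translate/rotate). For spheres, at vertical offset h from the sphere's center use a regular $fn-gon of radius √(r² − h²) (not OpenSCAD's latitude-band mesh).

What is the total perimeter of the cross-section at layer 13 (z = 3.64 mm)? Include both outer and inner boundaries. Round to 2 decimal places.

27.71 mm

At z = 3.64 mm: the r=4.5 sphere contributes a regular 32-gon of circumradius √(4.5²−0.86²) = 4.417 (perimeter = 2·32·4.417·sin(180°/32) = 27.71 mm); the sphere at (-4, 13.5) is absent (|z−center|=4.860 > r=3); Taking the union: only the r=4.5 sphere is present, so the union is just that shape — boundary = 27.71 mm. Overall, the cross-section is a single solid region. Total boundary length (outer) = 27.71 mm.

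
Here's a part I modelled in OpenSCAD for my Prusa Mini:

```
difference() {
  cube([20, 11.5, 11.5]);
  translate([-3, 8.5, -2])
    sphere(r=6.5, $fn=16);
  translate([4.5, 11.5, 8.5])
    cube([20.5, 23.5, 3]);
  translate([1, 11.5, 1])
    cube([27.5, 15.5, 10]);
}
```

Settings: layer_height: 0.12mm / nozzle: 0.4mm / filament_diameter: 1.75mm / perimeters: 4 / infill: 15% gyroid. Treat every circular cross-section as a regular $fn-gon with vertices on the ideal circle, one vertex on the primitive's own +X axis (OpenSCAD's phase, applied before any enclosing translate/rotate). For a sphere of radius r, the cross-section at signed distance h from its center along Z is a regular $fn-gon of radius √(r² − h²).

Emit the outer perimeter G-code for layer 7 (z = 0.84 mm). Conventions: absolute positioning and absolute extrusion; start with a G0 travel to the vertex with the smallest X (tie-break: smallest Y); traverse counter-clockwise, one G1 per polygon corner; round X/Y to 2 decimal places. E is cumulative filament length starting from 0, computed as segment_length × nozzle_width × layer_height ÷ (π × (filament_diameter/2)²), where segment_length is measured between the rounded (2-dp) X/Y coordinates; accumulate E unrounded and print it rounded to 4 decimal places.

At z = 0.84 mm: the cube is present — its section is the full 20×11.5 rectangle; the r=6.5 sphere at (-3, 8.5) slices to a regular 16-gon of circumradius 5.847 (√(r²−h²) with h=2.84 from center); the cube at (4.5, 11.5) does not reach this height (z outside [8.5, 11.5]); the cube at (1, 11.5) is not intersected at this z (z outside [1, 11]); Subtracting the remaining from the first: starting from the 20×11.5 cube, the r=6.5 sphere at (-3, 8.5) partially overlaps it — only the 17.16 mm² overlap (of its 104.65 mm²) is removed, clipping the outline — 1 connected region. The outline is a single polygon with 9 vertices. Extrusion per mm of travel: 0.4 × 0.12 / (π × 0.875²) = 0.019956. Accumulating E over each segment gives final E = 1.2441.

G0 X0.00 Y0.00 Z0.84
G1 X20.00 Y0.00 E0.3991
G1 X20.00 Y11.50 E0.6286
G1 X1.89 Y11.50 E0.9900
G1 X2.40 Y10.74 E1.0083
G1 X2.85 Y8.50 E1.0539
G1 X2.40 Y6.26 E1.0995
G1 X1.13 Y4.37 E1.1449
G1 X0.00 Y3.61 E1.1721
G1 X0.00 Y0.00 E1.2441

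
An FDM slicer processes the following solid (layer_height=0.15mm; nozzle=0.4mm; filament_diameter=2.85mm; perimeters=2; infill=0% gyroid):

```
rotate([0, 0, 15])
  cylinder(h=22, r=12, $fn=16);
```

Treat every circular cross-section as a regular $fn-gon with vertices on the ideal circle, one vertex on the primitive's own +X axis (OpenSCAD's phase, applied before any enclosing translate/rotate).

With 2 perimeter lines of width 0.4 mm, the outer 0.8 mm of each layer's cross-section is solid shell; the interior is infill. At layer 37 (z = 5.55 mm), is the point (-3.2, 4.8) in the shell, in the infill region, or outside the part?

At z = 5.55 mm: the r=12 cylinder contributes a regular 16-gon of circumradius 12; (whole slice rotated 15° about Z — lengths, areas and connectivity unchanged). Overall, the cross-section is a single solid region. Undo the 15° rotation: the query point maps to (-1.849, 5.465) in the un-rotated model frame. The nearest boundary edge runs (0.00, 12.00)→(-4.59, 11.09); distance from the point to it = 6.05 mm. The point is inside the cross-section and 6.05 mm from the nearest boundary — more than the 0.8 mm shell width (2 × 0.4), so it's in the infill interior.

infill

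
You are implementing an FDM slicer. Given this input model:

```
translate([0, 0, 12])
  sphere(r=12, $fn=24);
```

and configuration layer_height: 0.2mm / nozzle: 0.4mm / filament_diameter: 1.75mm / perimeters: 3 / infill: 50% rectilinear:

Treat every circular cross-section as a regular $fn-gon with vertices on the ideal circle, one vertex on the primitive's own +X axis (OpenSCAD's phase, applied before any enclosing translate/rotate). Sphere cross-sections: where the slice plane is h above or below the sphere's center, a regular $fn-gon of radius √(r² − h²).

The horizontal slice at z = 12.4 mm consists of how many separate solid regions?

1

At z = 12.4 mm: the r=12 sphere contributes a regular 24-gon of circumradius √(12²−0.4²) = 11.993. The result has 1 disconnected region.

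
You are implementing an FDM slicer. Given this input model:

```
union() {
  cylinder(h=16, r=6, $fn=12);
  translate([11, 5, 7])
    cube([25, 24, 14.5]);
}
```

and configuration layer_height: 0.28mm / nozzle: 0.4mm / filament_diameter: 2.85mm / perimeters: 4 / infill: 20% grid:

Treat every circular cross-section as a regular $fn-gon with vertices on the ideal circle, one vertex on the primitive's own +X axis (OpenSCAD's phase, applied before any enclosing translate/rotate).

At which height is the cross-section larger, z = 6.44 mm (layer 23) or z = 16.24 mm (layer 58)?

layer 58 (z = 16.24 mm)

Layer 23 (z = 6.44): the cylinder: section is a regular 12-gon, circumradius r=6 (area = (12/2)·6.000²·sin(360°/12) = 108.00 mm²); the cube at (11, 5) is absent (z outside [7, 21.5]); Merging all regions: only the r=6 cylinder is present, so the union is just that shape — area = 108.00 mm². So its area = 108.00 mm². Layer 58 (z = 16.24): the cylinder is not intersected at this z (z outside [0, 16]); the cube at (11, 5) (footprint 25×24) is included at this height (area 600.00 mm²); Combining (union): only the 25×24 cube at (11, 5) is present, so the union is just that shape — area = 600.00 mm². So its area = 600.00 mm². Layer 58 is larger (600.00 vs 108.00 mm²).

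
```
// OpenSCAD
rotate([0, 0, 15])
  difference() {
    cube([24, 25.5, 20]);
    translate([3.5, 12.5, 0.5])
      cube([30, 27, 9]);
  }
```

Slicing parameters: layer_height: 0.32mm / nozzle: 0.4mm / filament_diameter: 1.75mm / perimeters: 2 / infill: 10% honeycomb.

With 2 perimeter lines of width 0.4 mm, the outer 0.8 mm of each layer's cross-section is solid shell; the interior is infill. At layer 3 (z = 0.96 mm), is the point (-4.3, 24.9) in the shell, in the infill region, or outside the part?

shell

At z = 0.96 mm: the cube is present — its section is the full 24×25.5 rectangle; the cube at (3.5, 12.5) is present — its section is the full 30×27 rectangle; Subtracting the remaining from the first: starting from the 24×25.5 cube, the 30×27 cube at (3.5, 12.5) partially overlaps it — only the 266.50 mm² overlap (of its 810.00 mm²) is removed, clipping the outline — 1 connected region; (whole slice rotated 15° about Z — lengths, areas and connectivity unchanged). Overall, the cross-section is a single solid region. Undo the 15° rotation: the query point maps to (2.291, 25.164) in the un-rotated model frame. The nearest boundary edge runs (0.00, 25.50)→(3.50, 25.50); distance from the point to it = 0.34 mm. The point is inside the cross-section, 0.34 mm from the nearest boundary — within the 0.8 mm shell band (2 × 0.4).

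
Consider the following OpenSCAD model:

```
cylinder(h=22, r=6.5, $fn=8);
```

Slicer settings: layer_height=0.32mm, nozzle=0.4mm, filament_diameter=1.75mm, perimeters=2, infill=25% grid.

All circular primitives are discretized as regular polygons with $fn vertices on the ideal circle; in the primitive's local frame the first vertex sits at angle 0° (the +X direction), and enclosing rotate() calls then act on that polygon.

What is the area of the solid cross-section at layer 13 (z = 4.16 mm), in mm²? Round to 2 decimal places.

119.50 mm²

At z = 4.16 mm: the r=6.5 cylinder gives a regular 8-gon of circumradius 6.5 (constant along its height) (area = (8/2)·6.500²·sin(360°/8) = 119.50 mm²). Overall, the cross-section is a single solid region. Net area = 119.50 mm².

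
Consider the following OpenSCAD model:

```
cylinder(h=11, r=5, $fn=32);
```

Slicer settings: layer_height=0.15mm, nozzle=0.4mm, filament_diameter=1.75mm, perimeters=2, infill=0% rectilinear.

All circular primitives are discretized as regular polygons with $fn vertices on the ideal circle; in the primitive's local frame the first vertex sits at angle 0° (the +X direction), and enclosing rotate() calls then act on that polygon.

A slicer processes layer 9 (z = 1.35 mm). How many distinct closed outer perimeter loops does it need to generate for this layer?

1

At z = 1.35 mm: the r=5 cylinder gives a regular 32-gon of circumradius 5 (constant along its height). The result has 1 disconnected region.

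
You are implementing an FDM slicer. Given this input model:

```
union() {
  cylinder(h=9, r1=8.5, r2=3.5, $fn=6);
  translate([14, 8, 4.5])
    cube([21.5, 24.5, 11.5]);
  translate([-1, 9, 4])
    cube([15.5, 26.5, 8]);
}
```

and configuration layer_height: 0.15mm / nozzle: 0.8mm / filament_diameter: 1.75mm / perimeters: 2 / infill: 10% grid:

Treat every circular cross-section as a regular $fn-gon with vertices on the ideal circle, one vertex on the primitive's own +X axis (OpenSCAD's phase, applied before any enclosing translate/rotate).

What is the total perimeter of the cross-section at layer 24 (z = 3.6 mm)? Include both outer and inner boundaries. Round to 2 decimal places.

39.00 mm

At z = 3.6 mm: the cone: at t=0.400 of its height the radius interpolates to r₁+(r₂−r₁)t = 6.500, giving a regular 6-gon of that circumradius (perimeter = 2·6·6.500·sin(180°/6) = 39.00 mm); the cube at (14, 8) does not reach this height (z outside [4.5, 16]); the cube at (-1, 9) is absent (z outside [4, 12]); Taking the union: only the cone is present, so the union is just that shape — boundary = 39.00 mm. Overall, the cross-section is a single solid region. Total boundary length (outer) = 39.00 mm.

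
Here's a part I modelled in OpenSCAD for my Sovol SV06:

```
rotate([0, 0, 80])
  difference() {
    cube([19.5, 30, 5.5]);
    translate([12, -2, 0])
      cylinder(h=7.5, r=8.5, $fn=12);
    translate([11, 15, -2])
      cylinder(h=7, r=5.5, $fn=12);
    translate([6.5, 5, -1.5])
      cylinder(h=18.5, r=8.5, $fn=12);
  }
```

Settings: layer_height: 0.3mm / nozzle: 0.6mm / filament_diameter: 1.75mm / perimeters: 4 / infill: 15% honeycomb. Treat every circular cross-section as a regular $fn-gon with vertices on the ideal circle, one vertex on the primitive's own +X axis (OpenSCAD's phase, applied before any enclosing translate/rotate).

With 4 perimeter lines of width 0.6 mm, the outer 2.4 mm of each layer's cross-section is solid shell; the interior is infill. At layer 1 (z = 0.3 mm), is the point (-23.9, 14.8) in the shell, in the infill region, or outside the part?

infill

At z = 0.3 mm: the cube is present — its section is the full 19.5×30 rectangle; the cylinder at (12, -2): section is a regular 12-gon, circumradius r=8.5; the cylinder at (11, 15): section is a regular 12-gon, circumradius r=5.5; the r=8.5 cylinder at (6.5, 5) contributes a regular 12-gon of circumradius 8.5; After the difference (first − rest): starting from the 19.5×30 cube, the r=8.5 cylinder at (12, -2) partially overlaps it — only the 75.04 mm² overlap (of its 216.75 mm²) is removed, clipping the outline; the r=5.5 cylinder at (11, 15) lies wholly inside it (removes its full 90.75 mm² and its 34.16 mm outline becomes a hole wall); the r=8.5 cylinder at (6.5, 5) partially overlaps it — only the 106.33 mm² overlap (of its 216.75 mm²) is removed, clipping the outline — 1 connected region; (whole slice rotated 80° about Z — lengths, areas and connectivity unchanged). Overall, the cross-section is a single solid region. Undo the 80° rotation: the query point maps to (10.425, 26.107) in the un-rotated model frame. The nearest boundary edge runs (0.00, 30.00)→(19.50, 30.00); distance from the point to it = 3.89 mm. The point is inside the cross-section and 3.89 mm from the nearest boundary — more than the 2.4 mm shell width (4 × 0.6), so it's in the infill interior.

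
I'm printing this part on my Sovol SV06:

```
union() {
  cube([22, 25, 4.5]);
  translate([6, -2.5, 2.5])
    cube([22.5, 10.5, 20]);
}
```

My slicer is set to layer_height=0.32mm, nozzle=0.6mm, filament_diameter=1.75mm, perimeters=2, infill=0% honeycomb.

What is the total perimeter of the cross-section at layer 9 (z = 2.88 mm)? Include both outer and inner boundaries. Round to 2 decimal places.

At z = 2.88 mm: the 22×25 cube contributes its full rectangle (perimeter 94.00 mm); the cube at (6, -2.5) is present — its section is the full 22.5×10.5 rectangle (perimeter 66.00 mm); Merging all regions: the regions partially overlap (shared area 128.00 mm²), so the edge portions inside another operand are dropped and the merged outline is re-measured after clipping — boundary = 112.00 mm. Overall, the cross-section is a single solid region. Total boundary length (outer) = 112.00 mm.

112.00 mm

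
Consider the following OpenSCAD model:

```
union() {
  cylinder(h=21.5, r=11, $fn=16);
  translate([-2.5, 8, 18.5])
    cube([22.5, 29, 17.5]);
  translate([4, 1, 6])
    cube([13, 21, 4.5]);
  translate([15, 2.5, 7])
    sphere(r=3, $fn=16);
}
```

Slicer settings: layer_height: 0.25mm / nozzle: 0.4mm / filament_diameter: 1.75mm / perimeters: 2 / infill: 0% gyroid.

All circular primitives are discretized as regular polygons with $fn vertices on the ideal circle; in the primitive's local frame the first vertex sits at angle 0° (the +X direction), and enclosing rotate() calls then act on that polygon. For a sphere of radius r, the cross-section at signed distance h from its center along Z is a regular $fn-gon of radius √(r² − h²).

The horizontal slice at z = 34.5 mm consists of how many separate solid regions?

At z = 34.5 mm: the cylinder does not reach this height (z outside [0, 21.5]); the 22.5×29 cube at (-2.5, 8) contributes its full rectangle; the cube at (4, 1) is not intersected at this z (z outside [6, 10.5]); the sphere at (15, 2.5) is not intersected at this z (|z−center|=27.500 > r=3); Combining (union): only the 22.5×29 cube at (-2.5, 8) is present, so the union is just that shape — 1 connected region. The result has 1 disconnected region.

1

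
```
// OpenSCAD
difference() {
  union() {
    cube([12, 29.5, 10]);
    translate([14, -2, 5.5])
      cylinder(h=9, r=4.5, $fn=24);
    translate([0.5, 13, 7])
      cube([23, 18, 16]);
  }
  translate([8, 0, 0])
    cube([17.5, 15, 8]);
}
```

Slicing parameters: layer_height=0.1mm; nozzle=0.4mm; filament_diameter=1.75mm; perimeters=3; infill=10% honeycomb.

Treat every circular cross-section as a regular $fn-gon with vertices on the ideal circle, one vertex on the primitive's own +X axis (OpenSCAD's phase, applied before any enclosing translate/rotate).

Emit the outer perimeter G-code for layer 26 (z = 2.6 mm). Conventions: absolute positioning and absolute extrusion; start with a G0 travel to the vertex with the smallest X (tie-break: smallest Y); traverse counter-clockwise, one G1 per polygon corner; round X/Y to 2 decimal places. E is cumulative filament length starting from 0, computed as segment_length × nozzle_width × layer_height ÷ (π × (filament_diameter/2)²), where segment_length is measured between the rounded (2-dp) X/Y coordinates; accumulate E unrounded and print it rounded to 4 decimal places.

G0 X0.00 Y0.00 Z2.60
G1 X8.00 Y0.00 E0.1330
G1 X8.00 Y15.00 E0.3825
G1 X12.00 Y15.00 E0.4490
G1 X12.00 Y29.50 E0.6901
G1 X0.00 Y29.50 E0.8897
G1 X0.00 Y0.00 E1.3803

At z = 2.6 mm: the 12×29.5 cube contributes its full rectangle; the cylinder at (14, -2) is absent (z outside [5.5, 14.5]); the cube at (0.5, 13) is not intersected at this z (z outside [7, 23]); Merging all regions: only the 12×29.5 cube is present, so the union is just that shape — 1 connected region; the cube at (8, 0) (footprint 17.5×15) is included at this height; After the difference (first − rest): starting from the result so far, the 17.5×15 cube at (8, 0) partially overlaps it — only the 60.00 mm² overlap (of its 262.50 mm²) is removed, clipping the outline — 1 connected region. The outline is a single polygon with 6 vertices. Extrusion per mm of travel: 0.4 × 0.1 / (π × 0.875²) = 0.016630. Accumulating E over each segment gives final E = 1.3803.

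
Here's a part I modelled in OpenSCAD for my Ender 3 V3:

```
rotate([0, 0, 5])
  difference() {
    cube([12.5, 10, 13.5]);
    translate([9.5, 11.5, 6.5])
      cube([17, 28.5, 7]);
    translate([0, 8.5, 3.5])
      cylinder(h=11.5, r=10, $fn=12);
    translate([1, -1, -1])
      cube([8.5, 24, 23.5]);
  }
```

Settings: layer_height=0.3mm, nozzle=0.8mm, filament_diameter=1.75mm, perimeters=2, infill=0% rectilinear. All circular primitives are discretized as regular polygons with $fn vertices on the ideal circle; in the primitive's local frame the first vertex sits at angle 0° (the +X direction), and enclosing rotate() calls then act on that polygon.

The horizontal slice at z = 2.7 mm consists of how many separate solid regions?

2

At z = 2.7 mm: the 12.5×10 cube contributes its full rectangle; the cube at (9.5, 11.5) is not intersected at this z (z outside [6.5, 13.5]); the cylinder at (0, 8.5) does not reach this height (z outside [3.5, 15]); the 8.5×24 cube at (1, -1) contributes its full rectangle; Subtracting the remaining from the first: starting from the 12.5×10 cube, the 8.5×24 cube at (1, -1) partially overlaps it — only the 85.00 mm² overlap (of its 204.00 mm²) is removed, clipping the outline — 2 connected regions; (rotated 5° about Z; rotation is an isometry so areas/perimeters/island counts are preserved). The result has 2 disconnected regions.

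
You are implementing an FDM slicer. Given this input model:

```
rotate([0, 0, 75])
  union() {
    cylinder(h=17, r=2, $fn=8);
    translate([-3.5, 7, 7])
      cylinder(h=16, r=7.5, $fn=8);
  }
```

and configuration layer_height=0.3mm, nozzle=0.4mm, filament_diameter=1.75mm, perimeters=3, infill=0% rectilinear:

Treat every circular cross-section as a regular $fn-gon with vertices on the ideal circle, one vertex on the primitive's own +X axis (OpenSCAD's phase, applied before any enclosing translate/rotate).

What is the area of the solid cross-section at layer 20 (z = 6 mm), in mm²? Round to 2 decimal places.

At z = 6 mm: the r=2 cylinder contributes a regular 8-gon of circumradius 2 (area = (8/2)·2.000²·sin(360°/8) = 11.31 mm²); the cylinder at (-3.5, 7) is absent (z outside [7, 23]); Combining (union): only the r=2 cylinder is present, so the union is just that shape — area = 11.31 mm²; (rotated 75° about Z; rotation is an isometry so areas/perimeters/island counts are preserved). Overall, the cross-section is a single solid region. Net area = 11.31 mm².

11.31 mm²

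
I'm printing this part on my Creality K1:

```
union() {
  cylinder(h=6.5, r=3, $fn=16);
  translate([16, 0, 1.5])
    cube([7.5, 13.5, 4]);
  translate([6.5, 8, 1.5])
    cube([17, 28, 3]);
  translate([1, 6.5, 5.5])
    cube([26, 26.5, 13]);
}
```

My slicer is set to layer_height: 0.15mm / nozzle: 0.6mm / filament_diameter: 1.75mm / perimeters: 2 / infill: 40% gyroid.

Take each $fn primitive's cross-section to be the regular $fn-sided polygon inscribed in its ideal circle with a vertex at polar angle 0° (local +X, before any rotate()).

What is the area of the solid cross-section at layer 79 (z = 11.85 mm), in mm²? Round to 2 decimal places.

At z = 11.85 mm: the cylinder does not reach this height (z outside [0, 6.5]); the cube at (16, 0) does not reach this height (z outside [1.5, 5.5]); the cube at (6.5, 8) does not reach this height (z outside [1.5, 4.5]); the cube at (1, 6.5) is present — its section is the full 26×26.5 rectangle (area 689.00 mm²); Combining (union): only the 26×26.5 cube at (1, 6.5) is present, so the union is just that shape — area = 689.00 mm². Overall, the cross-section is a single solid region. Net area = 689.00 mm².

689.00 mm²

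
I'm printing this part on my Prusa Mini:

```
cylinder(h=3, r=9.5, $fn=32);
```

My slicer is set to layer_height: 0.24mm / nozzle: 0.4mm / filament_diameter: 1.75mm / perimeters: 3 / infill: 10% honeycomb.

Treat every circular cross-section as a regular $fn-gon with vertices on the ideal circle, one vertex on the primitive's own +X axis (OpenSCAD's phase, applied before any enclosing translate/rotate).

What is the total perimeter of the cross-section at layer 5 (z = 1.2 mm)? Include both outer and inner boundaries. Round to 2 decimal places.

59.59 mm

At z = 1.2 mm: the cylinder: section is a regular 32-gon, circumradius r=9.5 (perimeter = 2·32·9.500·sin(180°/32) = 59.59 mm). Overall, the cross-section is a single solid region. Total boundary length (outer) = 59.59 mm.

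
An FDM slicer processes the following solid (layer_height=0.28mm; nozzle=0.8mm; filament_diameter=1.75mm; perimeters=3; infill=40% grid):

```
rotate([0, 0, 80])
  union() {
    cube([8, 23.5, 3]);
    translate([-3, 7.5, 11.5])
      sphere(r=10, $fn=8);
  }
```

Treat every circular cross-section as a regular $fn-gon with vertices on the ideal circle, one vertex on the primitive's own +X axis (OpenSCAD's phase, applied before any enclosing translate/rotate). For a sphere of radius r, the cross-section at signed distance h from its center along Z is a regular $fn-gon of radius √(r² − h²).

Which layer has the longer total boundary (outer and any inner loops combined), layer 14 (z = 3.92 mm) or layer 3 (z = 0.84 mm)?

layer 3 (z = 0.84 mm)

Layer 14 (z = 3.92): the cube does not reach this height (z outside [0, 3]); the r=10 sphere at (-3, 7.5) contributes a regular 8-gon of circumradius √(10²−7.58²) = 6.523 (perimeter = 2·8·6.523·sin(180°/8) = 39.94 mm); Combining (union): only the r=10 sphere at (-3, 7.5) is present, so the union is just that shape — boundary = 39.94 mm; (rotated 80° about Z; rotation is an isometry so areas/perimeters/island counts are preserved). So its perimeter = 39.94 mm. Layer 3 (z = 0.84): the 8×23.5 cube contributes its full rectangle (perimeter 63.00 mm); the sphere at (-3, 7.5) is absent (|z−center|=10.660 > r=10); Taking the union: only the 8×23.5 cube is present, so the union is just that shape — boundary = 63.00 mm; (rotated 80° about Z; rotation is an isometry so areas/perimeters/island counts are preserved). So its perimeter = 63.00 mm. Layer 3 is larger (63.00 vs 39.94 mm).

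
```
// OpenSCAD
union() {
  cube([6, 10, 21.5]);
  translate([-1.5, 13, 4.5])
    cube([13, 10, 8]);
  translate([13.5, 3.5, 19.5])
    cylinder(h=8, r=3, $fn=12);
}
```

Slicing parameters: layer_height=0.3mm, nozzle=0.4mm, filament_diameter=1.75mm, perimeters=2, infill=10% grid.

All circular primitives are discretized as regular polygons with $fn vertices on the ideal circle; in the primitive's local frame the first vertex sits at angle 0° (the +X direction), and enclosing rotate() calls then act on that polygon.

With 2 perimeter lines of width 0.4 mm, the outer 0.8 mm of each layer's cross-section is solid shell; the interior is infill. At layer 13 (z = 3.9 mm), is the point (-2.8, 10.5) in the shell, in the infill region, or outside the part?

At z = 3.9 mm: the cube is present — its section is the full 6×10 rectangle; the cube at (-1.5, 13) is absent (z outside [4.5, 12.5]); the cylinder at (13.5, 3.5) is absent (z outside [19.5, 27.5]); Taking the union: only the 6×10 cube is present, so the union is just that shape — 1 connected region. Overall, the cross-section is a single solid region. The nearest boundary edge runs (6.00, 10.00)→(0.00, 10.00); distance from the point to it = 2.84 mm. The point is not inside any of the regions above, so it lies outside the cross-section (2.84 mm from the nearest boundary).

outside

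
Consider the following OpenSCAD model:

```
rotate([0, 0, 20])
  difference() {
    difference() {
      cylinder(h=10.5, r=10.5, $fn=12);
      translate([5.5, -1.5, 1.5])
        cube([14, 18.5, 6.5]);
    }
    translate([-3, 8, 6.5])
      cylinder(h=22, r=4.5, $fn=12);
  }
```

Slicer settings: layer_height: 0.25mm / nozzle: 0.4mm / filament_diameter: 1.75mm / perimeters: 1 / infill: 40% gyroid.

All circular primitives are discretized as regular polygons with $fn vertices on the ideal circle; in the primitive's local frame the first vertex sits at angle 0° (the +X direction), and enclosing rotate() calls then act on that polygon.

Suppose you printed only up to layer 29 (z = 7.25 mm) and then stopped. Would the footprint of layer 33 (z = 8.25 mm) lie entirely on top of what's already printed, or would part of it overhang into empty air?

Compare the two slices. At z = 7.25: the r=10.5 cylinder contributes a regular 12-gon of circumradius 10.5 (area = (12/2)·10.500²·sin(360°/12) = 330.75 mm²); the cube at (5.5, -1.5) is present — its section is the full 14×18.5 rectangle (area 259.00 mm²); After the difference (first − rest): starting from the r=10.5 cylinder (330.75 mm²), the 14×18.5 cube at (5.5, -1.5) partially overlaps it — only the 36.21 mm² overlap (of its 259.00 mm²) is removed, clipping the outline — area = 294.54 mm²; the r=4.5 cylinder at (-3, 8) contributes a regular 12-gon of circumradius 4.5 (area = (12/2)·4.500²·sin(360°/12) = 60.75 mm²); Subtracting the remaining from the first: starting from that combined region (294.54 mm²), the r=4.5 cylinder at (-3, 8) partially overlaps it — only the 42.69 mm² overlap (of its 60.75 mm²) is removed, clipping the outline — area = 251.85 mm²; (whole slice rotated 20° about Z — lengths, areas and connectivity unchanged). At z = 8.25: the cylinder: section is a regular 12-gon, circumradius r=10.5 (area = (12/2)·10.500²·sin(360°/12) = 330.75 mm²); the cube at (5.5, -1.5) does not reach this height (z outside [1.5, 8]); After the difference (first − rest): none of the subtracted shapes is present at this height, so the r=10.5 cylinder is unchanged — area = 330.75 mm²; the r=4.5 cylinder at (-3, 8) gives a regular 12-gon of circumradius 4.5 (constant along its height) (area = (12/2)·4.500²·sin(360°/12) = 60.75 mm²); After the difference (first − rest): starting from that combined region (330.75 mm²), the r=4.5 cylinder at (-3, 8) partially overlaps it — only the 42.69 mm² overlap (of its 60.75 mm²) is removed, clipping the outline — area = 288.06 mm²; (rotated 20° about Z; rotation is an isometry so areas/perimeters/island counts are preserved). Checking containment: at z = 8.25 the cross-section extends beyond the z = 7.25 cross-section by about 36.21 mm².

part overhangs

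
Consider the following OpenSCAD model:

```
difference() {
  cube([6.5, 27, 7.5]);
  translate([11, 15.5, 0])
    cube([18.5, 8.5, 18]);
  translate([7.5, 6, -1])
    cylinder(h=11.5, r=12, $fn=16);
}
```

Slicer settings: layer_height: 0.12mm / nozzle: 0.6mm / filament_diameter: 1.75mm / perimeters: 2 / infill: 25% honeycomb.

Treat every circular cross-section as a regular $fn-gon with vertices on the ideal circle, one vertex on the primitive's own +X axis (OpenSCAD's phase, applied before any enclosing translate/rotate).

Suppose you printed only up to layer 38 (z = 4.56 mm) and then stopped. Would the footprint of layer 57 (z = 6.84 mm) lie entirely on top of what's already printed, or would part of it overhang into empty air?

Compare the two slices. At z = 4.56: the cube (footprint 6.5×27) is included at this height (area 175.50 mm²); the cube at (11, 15.5) (footprint 18.5×8.5) is included at this height (area 157.25 mm²); the r=12 cylinder at (7.5, 6) gives a regular 16-gon of circumradius 12 (constant along its height) (area = (16/2)·12.000²·sin(360°/16) = 440.85 mm²); Subtracting the remaining from the first: starting from the 6.5×27 cube (175.50 mm²), the 18.5×8.5 cube at (11, 15.5) misses the remaining region (no effect); the r=12 cylinder at (7.5, 6) partially overlaps it — only the 109.52 mm² overlap (of its 440.85 mm²) is removed, clipping the outline — area = 65.98 mm². At z = 6.84: the cube (footprint 6.5×27) is included at this height (area 175.50 mm²); the cube at (11, 15.5) (footprint 18.5×8.5) is included at this height (area 157.25 mm²); the r=12 cylinder at (7.5, 6) gives a regular 16-gon of circumradius 12 (constant along its height) (area = (16/2)·12.000²·sin(360°/16) = 440.85 mm²); After the difference (first − rest): starting from the 6.5×27 cube (175.50 mm²), the 18.5×8.5 cube at (11, 15.5) misses the remaining region (no effect); the r=12 cylinder at (7.5, 6) partially overlaps it — only the 109.52 mm² overlap (of its 440.85 mm²) is removed, clipping the outline — area = 65.98 mm². Checking containment: the cross-section at z = 6.84 is a subset of the cross-section at z = 4.56.

entirely on top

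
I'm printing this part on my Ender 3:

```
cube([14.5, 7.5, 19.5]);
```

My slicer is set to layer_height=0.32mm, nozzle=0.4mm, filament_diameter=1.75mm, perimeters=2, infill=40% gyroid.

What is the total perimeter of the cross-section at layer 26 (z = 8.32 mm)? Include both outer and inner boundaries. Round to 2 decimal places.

44.00 mm

At z = 8.32 mm: the cube (footprint 14.5×7.5) is included at this height (perimeter 44.00 mm). Overall, the cross-section is a single solid region. Total boundary length (outer) = 44.00 mm.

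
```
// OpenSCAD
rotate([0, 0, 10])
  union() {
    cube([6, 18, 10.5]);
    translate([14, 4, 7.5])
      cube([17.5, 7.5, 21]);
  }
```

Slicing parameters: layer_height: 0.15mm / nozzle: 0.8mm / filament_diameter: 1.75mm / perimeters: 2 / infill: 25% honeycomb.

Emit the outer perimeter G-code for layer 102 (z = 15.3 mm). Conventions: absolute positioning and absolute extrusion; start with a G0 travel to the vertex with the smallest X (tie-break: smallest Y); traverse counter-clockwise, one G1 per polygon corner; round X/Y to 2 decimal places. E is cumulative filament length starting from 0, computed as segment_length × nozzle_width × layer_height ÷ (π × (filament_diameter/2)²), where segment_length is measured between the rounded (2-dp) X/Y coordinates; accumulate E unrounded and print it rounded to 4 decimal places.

At z = 15.3 mm: the cube does not reach this height (z outside [0, 10.5]); the 17.5×7.5 cube at (14, 4) contributes its full rectangle; Combining (union): only the 17.5×7.5 cube at (14, 4) is present, so the union is just that shape — 1 connected region; (whole slice rotated 10° about Z — lengths, areas and connectivity unchanged). The outline is a single polygon with 4 vertices. Extrusion per mm of travel: 0.8 × 0.15 / (π × 0.875²) = 0.049890. Accumulating E over each segment gives final E = 2.4950.

G0 X11.79 Y13.76 Z15.30
G1 X13.09 Y6.37 E0.3743
G1 X30.33 Y9.41 E1.2477
G1 X29.02 Y16.80 E1.6222
G1 X11.79 Y13.76 E2.4950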